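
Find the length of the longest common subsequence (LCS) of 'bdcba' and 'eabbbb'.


DP table for LCS of 'bdcba' and 'eabbbb':
       e  a  b  b  b  b
    0  0  0  0  0  0  0
  b 0  0  0  1  1  1  1
  d 0  0  0  1  1  1  1
  c 0  0  0  1  1  1  1
  b 0  0  0  1  2  2  2
  a 0  0  1  1  2  2  2
LCS: 'bb'
LCS length = 2

2


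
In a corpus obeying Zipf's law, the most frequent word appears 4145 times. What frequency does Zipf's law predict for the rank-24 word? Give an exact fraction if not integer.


Zipf's law: freq(rank) = f1 / rank
f1 = 4145, rank = 24
freq = 4145 / 24
GCD(4145, 24) = 1
Simplified: 4145/24

4145/24


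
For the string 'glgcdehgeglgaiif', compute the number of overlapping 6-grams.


String 'glgcdehgeglgaiif' has length L = 16.
Number of overlapping n-grams = L - n + 1
Substituting: 16 - 6 + 1 = 11

11


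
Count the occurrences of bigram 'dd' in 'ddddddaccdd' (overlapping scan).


Scanning 'ddddddaccdd' for bigram 'dd':
  Position 0: 'dd' -> MATCH
  Position 1: 'dd' -> MATCH
  Position 2: 'dd' -> MATCH
  Position 3: 'dd' -> MATCH
  Position 4: 'dd' -> MATCH
  Position 5: 'da' -> no
  Position 6: 'ac' -> no
  Position 7: 'cc' -> no
  Position 8: 'cd' -> no
  Position 9: 'dd' -> MATCH
Total matches: 6

6


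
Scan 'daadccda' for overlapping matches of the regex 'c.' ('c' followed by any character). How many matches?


Pattern: c. means 'c' followed by any character.
Scanning 'daadccda' position-by-position:
  Pos 0: window 'da' -> no
  Pos 1: window 'aa' -> no
  Pos 2: window 'ad' -> no
  Pos 3: window 'dc' -> no
  Pos 4: window 'cc' -> MATCH
  Pos 5: window 'cd' -> MATCH
  Pos 6: window 'da' -> no
  Pos 7: window 'a' -> no
Total matches: 2

2


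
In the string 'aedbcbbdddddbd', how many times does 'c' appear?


Scanning 'aedbcbbdddddbd' for 'c':
  Position 4: 'c' -> MATCH (count: 1)
Total occurrences of 'c': 1

1


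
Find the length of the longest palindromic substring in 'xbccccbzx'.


Scanning 'xbccccbzx' for palindromic substrings.
Substring at positions 1-6: 'bccccb'.
Check: reverse('bccccb') = 'bccccb' -> palindrome confirmed.
Neighbouring characters ('x' / 'z') break symmetry, so it cannot extend further.
No longer palindromic substring exists; longest length = 6

6


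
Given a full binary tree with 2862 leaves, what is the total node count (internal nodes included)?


Leaf nodes (terminals): 2862
Internal nodes = n - 1 = 2862 - 1 = 2861
Total = leaves + internal = 2862 + 2861 = 5723

5723


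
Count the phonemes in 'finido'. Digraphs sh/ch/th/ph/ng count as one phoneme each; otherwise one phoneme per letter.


Parsing 'finido' greedily, digraphs first:
  'f' -> consonant phoneme (phonemes so far: 1)
  'i' -> vowel phoneme (phonemes so far: 2)
  'n' -> consonant phoneme (phonemes so far: 3)
  'i' -> vowel phoneme (phonemes so far: 4)
  'd' -> consonant phoneme (phonemes so far: 5)
  'o' -> vowel phoneme (phonemes so far: 6)
Total phonemes: 6

6


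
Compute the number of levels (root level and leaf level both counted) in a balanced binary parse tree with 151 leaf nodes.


In a balanced binary tree with n leaves the deepest leaf is ceil(log2(n)) edges below the root,
so counting node levels inclusive of root and leaves gives ceil(log2(n)) + 1 levels.
log2(151) = 7.2384
ceil(7.2384) = 8
levels = 8 + 1 = 9

9


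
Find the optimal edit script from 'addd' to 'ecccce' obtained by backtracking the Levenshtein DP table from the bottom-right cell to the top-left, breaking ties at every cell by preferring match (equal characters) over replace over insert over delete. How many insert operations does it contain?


Edit distance = 6. Backtracking from cell (4, 6) with preference match > replace > insert > delete,
then listing the resulting alignment 'addd' -> 'ecccce' left to right:
  Step 1: insert 'e' [insertion #1]
  Step 2: insert 'c' [insertion #2]
  Step 3: replace a->c
  Step 4: replace d->c
  Step 5: replace d->c
  Step 6: replace d->e
Total insertions: 2

2


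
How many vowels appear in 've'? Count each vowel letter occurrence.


Scanning each character of 've':
  Position 1: 'v' -> consonant (running count: 0)
  Position 2: 'e' -> vowel (running count: 1)
Total vowels: 1

1


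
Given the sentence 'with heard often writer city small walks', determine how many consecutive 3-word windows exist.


Word trigrams from [7] words:
  Trigram 1: (with heard often)
  Trigram 2: (heard often writer)
  Trigram 3: (often writer city)
  Trigram 4: (writer city small)
  Trigram 5: (city small walks)
Total word trigrams: 7 - 2 = 5

5


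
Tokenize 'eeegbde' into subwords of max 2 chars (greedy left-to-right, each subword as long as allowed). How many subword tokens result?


'eeegbde' has 7 characters.
Chunking with max size 2:
  Chunk 1: 'ee' (positions 0-1)
  Chunk 2: 'eg' (positions 2-3)
  Chunk 3: 'bd' (positions 4-5)
  Chunk 4: 'e' (positions 6-6)
Total chunks: ceil(7 / 2) = 4

4


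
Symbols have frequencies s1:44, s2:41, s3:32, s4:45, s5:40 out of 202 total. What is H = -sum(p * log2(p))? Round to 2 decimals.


Computing entropy H = -sum(p_i * log2(p_i)):
  s1: p = 44/202 = 0.2178, -p*log2(p) = 0.4789
  s2: p = 41/202 = 0.2030, -p*log2(p) = 0.4670
  s3: p = 32/202 = 0.1584, -p*log2(p) = 0.4211
  s4: p = 45/202 = 0.2228, -p*log2(p) = 0.4826
  s5: p = 40/202 = 0.1980, -p*log2(p) = 0.4626
H = sum of terms = 2.3122
Rounded to 2 decimals: 2.31

2.31


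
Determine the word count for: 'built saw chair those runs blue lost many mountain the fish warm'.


Counting words by splitting on spaces:
  Word 1: 'built'
  Word 2: 'saw'
  Word 3: 'chair'
  Word 4: 'those'
  Word 5: 'runs'
  Word 6: 'blue'
  Word 7: 'lost'
  Word 8: 'many'
  Word 9: 'mountain'
  Word 10: 'the'
  Word 11: 'fish'
  Word 12: 'warm'
Total words: 12

12


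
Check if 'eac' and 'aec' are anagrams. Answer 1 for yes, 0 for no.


Sort characters of 'eac': 'ace'
Sort characters of 'aec': 'ace'
Sorted forms match -> they ARE anagrams
Result: 1

1


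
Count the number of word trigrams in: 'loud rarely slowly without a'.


Word trigrams from [5] words:
  Trigram 1: (loud rarely slowly)
  Trigram 2: (rarely slowly without)
  Trigram 3: (slowly without a)
Total word trigrams: 5 - 2 = 3

3


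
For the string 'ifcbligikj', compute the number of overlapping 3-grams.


String 'ifcbligikj' has length L = 10.
Number of overlapping n-grams = L - n + 1
Substituting: 10 - 3 + 1 = 8

8


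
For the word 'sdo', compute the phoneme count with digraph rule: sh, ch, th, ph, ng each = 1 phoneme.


Parsing 'sdo' greedily, digraphs first:
  's' -> consonant phoneme (phonemes so far: 1)
  'd' -> consonant phoneme (phonemes so far: 2)
  'o' -> vowel phoneme (phonemes so far: 3)
Total phonemes: 3

3


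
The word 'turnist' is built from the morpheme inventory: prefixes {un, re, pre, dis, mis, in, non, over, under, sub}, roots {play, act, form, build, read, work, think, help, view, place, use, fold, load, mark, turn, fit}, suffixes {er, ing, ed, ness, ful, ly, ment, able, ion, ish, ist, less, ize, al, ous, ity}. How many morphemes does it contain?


Segmenting 'turnist' against the inventory:
  'turn' -> root (morpheme 1)
  'ist' -> suffix (morpheme 2)
Total morphemes: 2

2


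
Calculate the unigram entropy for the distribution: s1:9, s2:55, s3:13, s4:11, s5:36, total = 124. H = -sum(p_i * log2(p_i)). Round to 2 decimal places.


Computing entropy H = -sum(p_i * log2(p_i)):
  s1: p = 9/124 = 0.0726, -p*log2(p) = 0.2747
  s2: p = 55/124 = 0.4435, -p*log2(p) = 0.5202
  s3: p = 13/124 = 0.1048, -p*log2(p) = 0.3411
  s4: p = 11/124 = 0.0887, -p*log2(p) = 0.3100
  s5: p = 36/124 = 0.2903, -p*log2(p) = 0.5180
H = sum of terms = 1.9640
Rounded to 2 decimals: 1.96

1.96


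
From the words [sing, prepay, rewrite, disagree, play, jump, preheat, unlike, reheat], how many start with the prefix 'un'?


Checking each word for prefix 'un':
  'sing' -> no (count: 0)
  'prepay' -> no (count: 0)
  'rewrite' -> no (count: 0)
  'disagree' -> no (count: 0)
  'play' -> no (count: 0)
  'jump' -> no (count: 0)
  'preheat' -> no (count: 0)
  'unlike' -> YES, starts with 'un' (count: 1)
  'reheat' -> no (count: 1)
Total with prefix 'un': 1

1


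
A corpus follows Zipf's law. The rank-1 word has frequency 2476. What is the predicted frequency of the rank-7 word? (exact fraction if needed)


Zipf's law: freq(rank) = f1 / rank
f1 = 2476, rank = 7
freq = 2476 / 7
GCD(2476, 7) = 1
Simplified: 2476/7

2476/7


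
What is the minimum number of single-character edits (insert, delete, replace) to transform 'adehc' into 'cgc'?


Building DP table for s1='adehc' (len 5) and s2='cgc' (len 3):
       c  g  c
    0  1  2  3
  a 1  1  2  3
  d 2  2  2  3
  e 3  3  3  3
  h 4  4  4  4
  c 5  4  5  4
Edit distance = dp[5][3] = 4

4


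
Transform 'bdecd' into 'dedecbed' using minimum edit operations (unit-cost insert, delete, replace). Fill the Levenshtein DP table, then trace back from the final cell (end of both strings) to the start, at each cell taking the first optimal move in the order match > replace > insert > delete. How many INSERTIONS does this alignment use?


Edit distance = 4. Backtracking from cell (5, 8) with preference match > replace > insert > delete,
then listing the resulting alignment 'bdecd' -> 'dedecbed' left to right:
  Step 1: insert 'd' [insertion #1]
  Step 2: replace b->e
  Step 3: keep 'd'
  Step 4: keep 'e'
  Step 5: keep 'c'
  Step 6: insert 'b' [insertion #2]
  Step 7: insert 'e' [insertion #3]
  Step 8: keep 'd'
Total insertions: 3

3


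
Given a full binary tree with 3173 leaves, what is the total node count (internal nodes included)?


Leaf nodes (terminals): 3173
Internal nodes = n - 1 = 3173 - 1 = 3172
Total = leaves + internal = 3173 + 3172 = 6345

6345


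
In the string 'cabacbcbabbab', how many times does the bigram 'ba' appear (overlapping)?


Scanning 'cabacbcbabbab' for bigram 'ba':
  Position 0: 'ca' -> no
  Position 1: 'ab' -> no
  Position 2: 'ba' -> MATCH
  Position 3: 'ac' -> no
  Position 4: 'cb' -> no
  Position 5: 'bc' -> no
  Position 6: 'cb' -> no
  Position 7: 'ba' -> MATCH
  Position 8: 'ab' -> no
  Position 9: 'bb' -> no
  Position 10: 'ba' -> MATCH
  Position 11: 'ab' -> no
Total matches: 3

3


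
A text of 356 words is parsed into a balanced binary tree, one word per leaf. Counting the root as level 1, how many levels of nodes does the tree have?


In a balanced binary tree with n leaves the deepest leaf is ceil(log2(n)) edges below the root,
so counting node levels inclusive of root and leaves gives ceil(log2(n)) + 1 levels.
log2(356) = 8.4757
ceil(8.4757) = 9
levels = 9 + 1 = 10

10


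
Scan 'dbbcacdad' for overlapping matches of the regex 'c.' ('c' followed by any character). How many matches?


Pattern: c. means 'c' followed by any character.
Scanning 'dbbcacdad' position-by-position:
  Pos 0: window 'db' -> no
  Pos 1: window 'bb' -> no
  Pos 2: window 'bc' -> no
  Pos 3: window 'ca' -> MATCH
  Pos 4: window 'ac' -> no
  Pos 5: window 'cd' -> MATCH
  Pos 6: window 'da' -> no
  Pos 7: window 'ad' -> no
  Pos 8: window 'd' -> no
Total matches: 2

2


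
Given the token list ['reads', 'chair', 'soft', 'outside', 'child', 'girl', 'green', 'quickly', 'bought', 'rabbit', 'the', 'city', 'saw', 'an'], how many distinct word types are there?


Listing all tokens and tracking unique types:
  Token 1: 'reads' -> NEW (unique so far: 1)
  Token 2: 'chair' -> NEW (unique so far: 2)
  Token 3: 'soft' -> NEW (unique so far: 3)
  Token 4: 'outside' -> NEW (unique so far: 4)
  Token 5: 'child' -> NEW (unique so far: 5)
  Token 6: 'girl' -> NEW (unique so far: 6)
  Token 7: 'green' -> NEW (unique so far: 7)
  Token 8: 'quickly' -> NEW (unique so far: 8)
  Token 9: 'bought' -> NEW (unique so far: 9)
  Token 10: 'rabbit' -> NEW (unique so far: 10)
  Token 11: 'the' -> NEW (unique so far: 11)
  Token 12: 'city' -> NEW (unique so far: 12)
  Token 13: 'saw' -> NEW (unique so far: 13)
  Token 14: 'an' -> NEW (unique so far: 14)
Unique types: ('an', 'bought', 'chair', 'child', 'city', 'girl', 'green', 'outside', 'quickly', 'rabbit', 'reads', 'saw', 'soft', 'the')
Vocabulary size: 14

14


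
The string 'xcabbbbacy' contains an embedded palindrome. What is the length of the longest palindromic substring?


Scanning 'xcabbbbacy' for palindromic substrings.
Substring at positions 1-8: 'cabbbbac'.
Check: reverse('cabbbbac') = 'cabbbbac' -> palindrome confirmed.
Neighbouring characters ('x' / 'y') break symmetry, so it cannot extend further.
No longer palindromic substring exists; longest length = 8

8


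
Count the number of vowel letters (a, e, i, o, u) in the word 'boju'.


Scanning each character of 'boju':
  Position 1: 'b' -> consonant (running count: 0)
  Position 2: 'o' -> vowel (running count: 1)
  Position 3: 'j' -> consonant (running count: 1)
  Position 4: 'u' -> vowel (running count: 2)
Total vowels: 2

2


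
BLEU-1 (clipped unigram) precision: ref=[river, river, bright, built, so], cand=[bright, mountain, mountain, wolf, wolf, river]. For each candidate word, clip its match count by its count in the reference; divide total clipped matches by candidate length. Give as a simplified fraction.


Reference word counts: {'bright': 1, 'built': 1, 'river': 2, 'so': 1}
Checking each candidate word (with clipping):
  'bright' -> in reference (ref count 1, used 1/1) -> match (matches: 1)
  'mountain' -> not in reference -> no match (matches: 1)
  'mountain' -> not in reference -> no match (matches: 1)
  'wolf' -> not in reference -> no match (matches: 1)
  'wolf' -> not in reference -> no match (matches: 1)
  'river' -> in reference (ref count 2, used 1/2) -> match (matches: 2)
Clipped matches: 2, Candidate length: 6
Precision = 2/6 = 1/3

1/3


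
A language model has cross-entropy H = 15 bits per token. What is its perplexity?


Perplexity formula: PP = 2^H
H = 15
PP = 2^15
PP = 2^15 = 32768

32768


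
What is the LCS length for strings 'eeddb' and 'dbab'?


DP table for LCS of 'eeddb' and 'dbab':
       d  b  a  b
    0  0  0  0  0
  e 0  0  0  0  0
  e 0  0  0  0  0
  d 0  1  1  1  1
  d 0  1  1  1  1
  b 0  1  2  2  2
LCS: 'db'
LCS length = 2

2


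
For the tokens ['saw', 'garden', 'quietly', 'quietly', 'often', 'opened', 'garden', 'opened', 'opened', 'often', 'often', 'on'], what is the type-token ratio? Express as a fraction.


Tokens: 12
Unique types: ('garden', 'often', 'on', 'opened', 'quietly', 'saw') = 6
TTR = 6/12
Simplify: divide both by 6 -> 1/2
TTR = 1/2

1/2


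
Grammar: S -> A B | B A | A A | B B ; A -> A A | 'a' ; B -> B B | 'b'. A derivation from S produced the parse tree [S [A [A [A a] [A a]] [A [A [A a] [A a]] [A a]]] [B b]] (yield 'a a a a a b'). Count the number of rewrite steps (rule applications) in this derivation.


Every bracketed nonterminal node [X ...] in the tree is produced by exactly one rule application.
Reading the tree off as a leftmost derivation:
  Step 1: S  =>  A B   (applied S -> A B)
  Step 2: A B  =>  A A B   (applied A -> A A)
  Step 3: A A B  =>  A A A B   (applied A -> A A)
  Step 4: A A A B  =>  a A A B   (applied A -> a)
  Step 5: a A A B  =>  a a A B   (applied A -> a)
  Step 6: a a A B  =>  a a A A B   (applied A -> A A)
  Step 7: a a A A B  =>  a a A A A B   (applied A -> A A)
  Step 8: a a A A A B  =>  a a a A A B   (applied A -> a)
  Step 9: a a a A A B  =>  a a a a A B   (applied A -> a)
  Step 10: a a a a A B  =>  a a a a a B   (applied A -> a)
  Step 11: a a a a a B  =>  a a a a a b   (applied B -> b)
Final yield: a a a a a b
Total rewrite steps: 11

11


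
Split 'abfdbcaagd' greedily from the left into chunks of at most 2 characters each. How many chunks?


'abfdbcaagd' has 10 characters.
Chunking with max size 2:
  Chunk 1: 'ab' (positions 0-1)
  Chunk 2: 'fd' (positions 2-3)
  Chunk 3: 'bc' (positions 4-5)
  Chunk 4: 'aa' (positions 6-7)
  Chunk 5: 'gd' (positions 8-9)
Total chunks: ceil(10 / 2) = 5

5


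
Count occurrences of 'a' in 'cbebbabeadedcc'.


Scanning 'cbebbabeadedcc' for 'a':
  Position 5: 'a' -> MATCH (count: 1)
  Position 8: 'a' -> MATCH (count: 2)
Total occurrences of 'a': 2

2


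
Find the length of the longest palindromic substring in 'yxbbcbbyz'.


Scanning 'yxbbcbbyz' for palindromic substrings.
Substring at positions 2-6: 'bbcbb'.
Check: reverse('bbcbb') = 'bbcbb' -> palindrome confirmed.
Neighbouring characters ('x' / 'y') break symmetry, so it cannot extend further.
No longer palindromic substring exists; longest length = 5

5


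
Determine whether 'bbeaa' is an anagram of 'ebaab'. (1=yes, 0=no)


Sort characters of 'bbeaa': 'aabbe'
Sort characters of 'ebaab': 'aabbe'
Sorted forms match -> they ARE anagrams
Result: 1

1


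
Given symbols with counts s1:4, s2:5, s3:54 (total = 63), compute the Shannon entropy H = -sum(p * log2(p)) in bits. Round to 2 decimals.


Computing entropy H = -sum(p_i * log2(p_i)):
  s1: p = 4/63 = 0.0635, -p*log2(p) = 0.2525
  s2: p = 5/63 = 0.0794, -p*log2(p) = 0.2901
  s3: p = 54/63 = 0.8571, -p*log2(p) = 0.1906
H = sum of terms = 0.7332
Rounded to 2 decimals: 0.73

0.73


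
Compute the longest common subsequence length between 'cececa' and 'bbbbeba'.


DP table for LCS of 'cececa' and 'bbbbeba':
       b  b  b  b  e  b  a
    0  0  0  0  0  0  0  0
  c 0  0  0  0  0  0  0  0
  e 0  0  0  0  0  1  1  1
  c 0  0  0  0  0  1  1  1
  e 0  0  0  0  0  1  1  1
  c 0  0  0  0  0  1  1  1
  a 0  0  0  0  0  1  1  2
LCS: 'ea'
LCS length = 2

2


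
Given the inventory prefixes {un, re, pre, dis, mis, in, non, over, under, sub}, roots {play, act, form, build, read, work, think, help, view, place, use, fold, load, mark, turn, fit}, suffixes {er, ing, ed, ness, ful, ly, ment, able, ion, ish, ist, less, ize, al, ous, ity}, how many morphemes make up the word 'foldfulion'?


Segmenting 'foldfulion' against the inventory:
  'fold' -> root (morpheme 1)
  'ful' -> suffix (morpheme 2)
  'ion' -> suffix (morpheme 3)
Total morphemes: 3

3


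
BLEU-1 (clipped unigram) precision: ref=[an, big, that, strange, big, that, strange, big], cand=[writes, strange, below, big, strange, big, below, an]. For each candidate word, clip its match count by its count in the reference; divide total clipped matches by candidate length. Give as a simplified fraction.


Reference word counts: {'an': 1, 'big': 3, 'strange': 2, 'that': 2}
Checking each candidate word (with clipping):
  'writes' -> not in reference -> no match (matches: 0)
  'strange' -> in reference (ref count 2, used 1/2) -> match (matches: 1)
  'below' -> not in reference -> no match (matches: 1)
  'big' -> in reference (ref count 3, used 1/3) -> match (matches: 2)
  'strange' -> in reference (ref count 2, used 2/2) -> match (matches: 3)
  'big' -> in reference (ref count 3, used 2/3) -> match (matches: 4)
  'below' -> not in reference -> no match (matches: 4)
  'an' -> in reference (ref count 1, used 1/1) -> match (matches: 5)
Clipped matches: 5, Candidate length: 8
Precision = 5/8

5/8


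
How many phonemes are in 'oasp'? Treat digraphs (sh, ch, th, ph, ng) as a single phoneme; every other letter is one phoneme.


Parsing 'oasp' greedily, digraphs first:
  'o' -> vowel phoneme (phonemes so far: 1)
  'a' -> vowel phoneme (phonemes so far: 2)
  's' -> consonant phoneme (phonemes so far: 3)
  'p' -> consonant phoneme (phonemes so far: 4)
Total phonemes: 4

4


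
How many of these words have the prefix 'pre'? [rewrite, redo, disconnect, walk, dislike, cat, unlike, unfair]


Checking each word for prefix 'pre':
  'rewrite' -> no (count: 0)
  'redo' -> no (count: 0)
  'disconnect' -> no (count: 0)
  'walk' -> no (count: 0)
  'dislike' -> no (count: 0)
  'cat' -> no (count: 0)
  'unlike' -> no (count: 0)
  'unfair' -> no (count: 0)
Total with prefix 'pre': 0

0


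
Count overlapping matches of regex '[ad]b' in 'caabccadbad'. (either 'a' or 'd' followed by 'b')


Pattern: [ad]b means either 'a' or 'd' followed by 'b'.
Scanning 'caabccadbad' position-by-position:
  Pos 0: window 'ca' -> no
  Pos 1: window 'aa' -> no
  Pos 2: window 'ab' -> MATCH
  Pos 3: window 'bc' -> no
  Pos 4: window 'cc' -> no
  Pos 5: window 'ca' -> no
  Pos 6: window 'ad' -> no
  Pos 7: window 'db' -> MATCH
  Pos 8: window 'ba' -> no
  Pos 9: window 'ad' -> no
  Pos 10: window 'd' -> no
Total matches: 2

2


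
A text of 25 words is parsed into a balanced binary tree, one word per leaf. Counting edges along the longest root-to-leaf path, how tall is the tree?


In a balanced binary tree with n leaves the deepest leaf is ceil(log2(n)) edges below the root.
log2(25) = 4.6439
ceil(4.6439) = 5
height (edges) = 5

5


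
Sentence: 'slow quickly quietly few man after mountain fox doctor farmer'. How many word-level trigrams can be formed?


Word trigrams from [10] words:
  Trigram 1: (slow quickly quietly)
  Trigram 2: (quickly quietly few)
  Trigram 3: (quietly few man)
  Trigram 4: (few man after)
  Trigram 5: (man after mountain)
  Trigram 6: (after mountain fox)
  Trigram 7: (mountain fox doctor)
  Trigram 8: (fox doctor farmer)
Total word trigrams: 10 - 2 = 8

8


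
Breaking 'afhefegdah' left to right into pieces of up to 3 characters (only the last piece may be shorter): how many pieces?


'afhefegdah' has 10 characters.
Chunking with max size 3:
  Chunk 1: 'afh' (positions 0-2)
  Chunk 2: 'efe' (positions 3-5)
  Chunk 3: 'gda' (positions 6-8)
  Chunk 4: 'h' (positions 9-9)
Total chunks: ceil(10 / 3) = 4

4


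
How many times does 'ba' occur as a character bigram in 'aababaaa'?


Scanning 'aababaaa' for bigram 'ba':
  Position 0: 'aa' -> no
  Position 1: 'ab' -> no
  Position 2: 'ba' -> MATCH
  Position 3: 'ab' -> no
  Position 4: 'ba' -> MATCH
  Position 5: 'aa' -> no
  Position 6: 'aa' -> no
Total matches: 2

2


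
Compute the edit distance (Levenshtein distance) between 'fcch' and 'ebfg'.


Building DP table for s1='fcch' (len 4) and s2='ebfg' (len 4):
       e  b  f  g
    0  1  2  3  4
  f 1  1  2  2  3
  c 2  2  2  3  3
  c 3  3  3  3  4
  h 4  4  4  4  4
Edit distance = dp[4][4] = 4

4


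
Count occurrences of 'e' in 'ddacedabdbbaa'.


Scanning 'ddacedabdbbaa' for 'e':
  Position 4: 'e' -> MATCH (count: 1)
Total occurrences of 'e': 1

1


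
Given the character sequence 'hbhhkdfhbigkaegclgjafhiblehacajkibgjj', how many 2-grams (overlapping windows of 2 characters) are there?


String 'hbhhkdfhbigkaegclgjafhiblehacajkibgjj' has length L = 37.
Number of overlapping n-grams = L - n + 1
Substituting: 37 - 2 + 1 = 36

36


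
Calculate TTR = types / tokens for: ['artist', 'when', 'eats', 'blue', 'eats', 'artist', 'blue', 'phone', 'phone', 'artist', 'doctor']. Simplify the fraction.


Tokens: 11
Unique types: ('artist', 'blue', 'doctor', 'eats', 'phone', 'when') = 6
TTR = 6/11
Already in lowest terms.

6/11


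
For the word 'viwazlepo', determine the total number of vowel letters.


Scanning each character of 'viwazlepo':
  Position 1: 'v' -> consonant (running count: 0)
  Position 2: 'i' -> vowel (running count: 1)
  Position 3: 'w' -> consonant (running count: 1)
  Position 4: 'a' -> vowel (running count: 2)
  Position 5: 'z' -> consonant (running count: 2)
  Position 6: 'l' -> consonant (running count: 2)
  Position 7: 'e' -> vowel (running count: 3)
  Position 8: 'p' -> consonant (running count: 3)
  Position 9: 'o' -> vowel (running count: 4)
Total vowels: 4

4


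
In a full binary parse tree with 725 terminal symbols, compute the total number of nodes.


Leaf nodes (terminals): 725
Internal nodes = n - 1 = 725 - 1 = 724
Total = leaves + internal = 725 + 724 = 1449

1449


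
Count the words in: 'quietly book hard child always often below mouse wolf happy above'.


Counting words by splitting on spaces:
  Word 1: 'quietly'
  Word 2: 'book'
  Word 3: 'hard'
  Word 4: 'child'
  Word 5: 'always'
  Word 6: 'often'
  Word 7: 'below'
  Word 8: 'mouse'
  Word 9: 'wolf'
  Word 10: 'happy'
  Word 11: 'above'
Total words: 11

11


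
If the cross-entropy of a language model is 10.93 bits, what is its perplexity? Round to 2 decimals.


Perplexity formula: PP = 2^H
H = 10.93
PP = 2^10.93
Decompose: 2^10.93 = 2^10 * 2^0.93
2^10 = 1024, 2^0.93 ~ 1.9052760
PP ~ 1024 * 1.9052760 = 1951.0026240
Rounded to 2 decimals: 1951.00

1951.00


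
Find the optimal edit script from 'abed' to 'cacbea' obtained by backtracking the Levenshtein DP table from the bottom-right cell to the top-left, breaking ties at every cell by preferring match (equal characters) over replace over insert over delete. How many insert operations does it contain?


Edit distance = 3. Backtracking from cell (4, 6) with preference match > replace > insert > delete,
then listing the resulting alignment 'abed' -> 'cacbea' left to right:
  Step 1: insert 'c' [insertion #1]
  Step 2: keep 'a'
  Step 3: insert 'c' [insertion #2]
  Step 4: keep 'b'
  Step 5: keep 'e'
  Step 6: replace d->a
Total insertions: 2

2


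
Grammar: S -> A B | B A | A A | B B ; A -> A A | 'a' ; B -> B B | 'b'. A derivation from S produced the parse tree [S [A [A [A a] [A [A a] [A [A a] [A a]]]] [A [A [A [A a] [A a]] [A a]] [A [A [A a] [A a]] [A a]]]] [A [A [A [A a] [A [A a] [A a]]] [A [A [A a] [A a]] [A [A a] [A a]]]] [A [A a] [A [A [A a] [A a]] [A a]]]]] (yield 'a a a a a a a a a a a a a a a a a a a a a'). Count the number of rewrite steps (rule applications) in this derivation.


Every bracketed nonterminal node [X ...] in the tree is produced by exactly one rule application.
Reading the tree off as a leftmost derivation:
  Step 1: S  =>  A A   (applied S -> A A)
  Step 2: A A  =>  A A A   (applied A -> A A)
  Step 3: A A A  =>  A A A A   (applied A -> A A)
  Step 4: A A A A  =>  a A A A   (applied A -> a)
  Step 5: a A A A  =>  a A A A A   (applied A -> A A)
  Step 6: a A A A A  =>  a a A A A   (applied A -> a)
  Step 7: a a A A A  =>  a a A A A A   (applied A -> A A)
  Step 8: a a A A A A  =>  a a a A A A   (applied A -> a)
  Step 9: a a a A A A  =>  a a a a A A   (applied A -> a)
  Step 10: a a a a A A  =>  a a a a A A A   (applied A -> A A)
  Step 11: a a a a A A A  =>  a a a a A A A A   (applied A -> A A)
  Step 12: a a a a A A A A  =>  a a a a A A A A A   (applied A -> A A)
  Step 13: a a a a A A A A A  =>  a a a a a A A A A   (applied A -> a)
  Step 14: a a a a a A A A A  =>  a a a a a a A A A   (applied A -> a)
  Step 15: a a a a a a A A A  =>  a a a a a a a A A   (applied A -> a)
  Step 16: a a a a a a a A A  =>  a a a a a a a A A A   (applied A -> A A)
  Step 17: a a a a a a a A A A  =>  a a a a a a a A A A A   (applied A -> A A)
  Step 18: a a a a a a a A A A A  =>  a a a a a a a a A A A   (applied A -> a)
  Step 19: a a a a a a a a A A A  =>  a a a a a a a a a A A   (applied A -> a)
  Step 20: a a a a a a a a a A A  =>  a a a a a a a a a a A   (applied A -> a)
  Step 21: a a a a a a a a a a A  =>  a a a a a a a a a a A A   (applied A -> A A)
  Step 22: a a a a a a a a a a A A  =>  a a a a a a a a a a A A A   (applied A -> A A)
  Step 23: a a a a a a a a a a A A A  =>  a a a a a a a a a a A A A A   (applied A -> A A)
  Step 24: a a a a a a a a a a A A A A  =>  a a a a a a a a a a a A A A   (applied A -> a)
  Step 25: a a a a a a a a a a a A A A  =>  a a a a a a a a a a a A A A A   (applied A -> A A)
  Step 26: a a a a a a a a a a a A A A A  =>  a a a a a a a a a a a a A A A   (applied A -> a)
  Step 27: a a a a a a a a a a a a A A A  =>  a a a a a a a a a a a a a A A   (applied A -> a)
  Step 28: a a a a a a a a a a a a a A A  =>  a a a a a a a a a a a a a A A A   (applied A -> A A)
  Step 29: a a a a a a a a a a a a a A A A  =>  a a a a a a a a a a a a a A A A A   (applied A -> A A)
  Step 30: a a a a a a a a a a a a a A A A A  =>  a a a a a a a a a a a a a a A A A   (applied A -> a)
  Step 31: a a a a a a a a a a a a a a A A A  =>  a a a a a a a a a a a a a a a A A   (applied A -> a)
  Step 32: a a a a a a a a a a a a a a a A A  =>  a a a a a a a a a a a a a a a A A A   (applied A -> A A)
  Step 33: a a a a a a a a a a a a a a a A A A  =>  a a a a a a a a a a a a a a a a A A   (applied A -> a)
  Step 34: a a a a a a a a a a a a a a a a A A  =>  a a a a a a a a a a a a a a a a a A   (applied A -> a)
  Step 35: a a a a a a a a a a a a a a a a a A  =>  a a a a a a a a a a a a a a a a a A A   (applied A -> A A)
  Step 36: a a a a a a a a a a a a a a a a a A A  =>  a a a a a a a a a a a a a a a a a a A   (applied A -> a)
  Step 37: a a a a a a a a a a a a a a a a a a A  =>  a a a a a a a a a a a a a a a a a a A A   (applied A -> A A)
  Step 38: a a a a a a a a a a a a a a a a a a A A  =>  a a a a a a a a a a a a a a a a a a A A A   (applied A -> A A)
  Step 39: a a a a a a a a a a a a a a a a a a A A A  =>  a a a a a a a a a a a a a a a a a a a A A   (applied A -> a)
  Step 40: a a a a a a a a a a a a a a a a a a a A A  =>  a a a a a a a a a a a a a a a a a a a a A   (applied A -> a)
  Step 41: a a a a a a a a a a a a a a a a a a a a A  =>  a a a a a a a a a a a a a a a a a a a a a   (applied A -> a)
Final yield: a a a a a a a a a a a a a a a a a a a a a
Total rewrite steps: 41

41


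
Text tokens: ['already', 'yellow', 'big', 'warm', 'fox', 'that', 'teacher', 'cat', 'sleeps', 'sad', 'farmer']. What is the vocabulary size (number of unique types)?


Listing all tokens and tracking unique types:
  Token 1: 'already' -> NEW (unique so far: 1)
  Token 2: 'yellow' -> NEW (unique so far: 2)
  Token 3: 'big' -> NEW (unique so far: 3)
  Token 4: 'warm' -> NEW (unique so far: 4)
  Token 5: 'fox' -> NEW (unique so far: 5)
  Token 6: 'that' -> NEW (unique so far: 6)
  Token 7: 'teacher' -> NEW (unique so far: 7)
  Token 8: 'cat' -> NEW (unique so far: 8)
  Token 9: 'sleeps' -> NEW (unique so far: 9)
  Token 10: 'sad' -> NEW (unique so far: 10)
  Token 11: 'farmer' -> NEW (unique so far: 11)
Unique types: ('already', 'big', 'cat', 'farmer', 'fox', 'sad', 'sleeps', 'teacher', 'that', 'warm', 'yellow')
Vocabulary size: 11

11


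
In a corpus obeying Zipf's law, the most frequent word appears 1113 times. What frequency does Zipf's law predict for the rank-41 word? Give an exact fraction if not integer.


Zipf's law: freq(rank) = f1 / rank
f1 = 1113, rank = 41
freq = 1113 / 41
GCD(1113, 41) = 1
Simplified: 1113/41

1113/41


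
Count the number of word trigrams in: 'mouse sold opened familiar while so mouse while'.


Word trigrams from [8] words:
  Trigram 1: (mouse sold opened)
  Trigram 2: (sold opened familiar)
  Trigram 3: (opened familiar while)
  Trigram 4: (familiar while so)
  Trigram 5: (while so mouse)
  Trigram 6: (so mouse while)
Total word trigrams: 8 - 2 = 6

6


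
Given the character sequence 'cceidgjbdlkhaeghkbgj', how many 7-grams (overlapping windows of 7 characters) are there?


String 'cceidgjbdlkhaeghkbgj' has length L = 20.
Number of overlapping n-grams = L - n + 1
Substituting: 20 - 7 + 1 = 14

14


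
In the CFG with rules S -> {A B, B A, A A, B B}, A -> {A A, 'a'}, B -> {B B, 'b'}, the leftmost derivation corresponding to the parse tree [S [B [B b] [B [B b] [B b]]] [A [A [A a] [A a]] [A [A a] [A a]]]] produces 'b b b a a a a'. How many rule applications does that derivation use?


Every bracketed nonterminal node [X ...] in the tree is produced by exactly one rule application.
Reading the tree off as a leftmost derivation:
  Step 1: S  =>  B A   (applied S -> B A)
  Step 2: B A  =>  B B A   (applied B -> B B)
  Step 3: B B A  =>  b B A   (applied B -> b)
  Step 4: b B A  =>  b B B A   (applied B -> B B)
  Step 5: b B B A  =>  b b B A   (applied B -> b)
  Step 6: b b B A  =>  b b b A   (applied B -> b)
  Step 7: b b b A  =>  b b b A A   (applied A -> A A)
  Step 8: b b b A A  =>  b b b A A A   (applied A -> A A)
  Step 9: b b b A A A  =>  b b b a A A   (applied A -> a)
  Step 10: b b b a A A  =>  b b b a a A   (applied A -> a)
  Step 11: b b b a a A  =>  b b b a a A A   (applied A -> A A)
  Step 12: b b b a a A A  =>  b b b a a a A   (applied A -> a)
  Step 13: b b b a a a A  =>  b b b a a a a   (applied A -> a)
Final yield: b b b a a a a
Total rewrite steps: 13

13


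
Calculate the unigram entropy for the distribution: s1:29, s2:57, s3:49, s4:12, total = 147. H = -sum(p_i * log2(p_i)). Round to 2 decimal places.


Computing entropy H = -sum(p_i * log2(p_i)):
  s1: p = 29/147 = 0.1973, -p*log2(p) = 0.4620
  s2: p = 57/147 = 0.3878, -p*log2(p) = 0.5300
  s3: p = 49/147 = 0.3333, -p*log2(p) = 0.5283
  s4: p = 12/147 = 0.0816, -p*log2(p) = 0.2951
H = sum of terms = 1.8154
Rounded to 2 decimals: 1.82

1.82


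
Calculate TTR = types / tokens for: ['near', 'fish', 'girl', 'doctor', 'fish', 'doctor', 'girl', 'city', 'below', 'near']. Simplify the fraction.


Tokens: 10
Unique types: ('below', 'city', 'doctor', 'fish', 'girl', 'near') = 6
TTR = 6/10
Simplify: divide both by 2 -> 3/5
TTR = 3/5

3/5


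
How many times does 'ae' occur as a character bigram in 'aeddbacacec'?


Scanning 'aeddbacacec' for bigram 'ae':
  Position 0: 'ae' -> MATCH
  Position 1: 'ed' -> no
  Position 2: 'dd' -> no
  Position 3: 'db' -> no
  Position 4: 'ba' -> no
  Position 5: 'ac' -> no
  Position 6: 'ca' -> no
  Position 7: 'ac' -> no
  Position 8: 'ce' -> no
  Position 9: 'ec' -> no
Total matches: 1

1


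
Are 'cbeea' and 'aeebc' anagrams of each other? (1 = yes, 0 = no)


Sort characters of 'cbeea': 'abcee'
Sort characters of 'aeebc': 'abcee'
Sorted forms match -> they ARE anagrams
Result: 1

1


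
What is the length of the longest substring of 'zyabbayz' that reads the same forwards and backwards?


Scanning 'zyabbayz' for palindromic substrings.
Substring at positions 0-7: 'zyabbayz'.
Check: reverse('zyabbayz') = 'zyabbayz' -> palindrome confirmed.
No longer palindromic substring exists; longest length = 8

8


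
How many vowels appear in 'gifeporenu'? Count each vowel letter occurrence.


Scanning each character of 'gifeporenu':
  Position 1: 'g' -> consonant (running count: 0)
  Position 2: 'i' -> vowel (running count: 1)
  Position 3: 'f' -> consonant (running count: 1)
  Position 4: 'e' -> vowel (running count: 2)
  Position 5: 'p' -> consonant (running count: 2)
  Position 6: 'o' -> vowel (running count: 3)
  Position 7: 'r' -> consonant (running count: 3)
  Position 8: 'e' -> vowel (running count: 4)
  Position 9: 'n' -> consonant (running count: 4)
  Position 10: 'u' -> vowel (running count: 5)
Total vowels: 5

5


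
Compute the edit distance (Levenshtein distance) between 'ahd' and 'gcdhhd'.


Building DP table for s1='ahd' (len 3) and s2='gcdhhd' (len 6):
       g  c  d  h  h  d
    0  1  2  3  4  5  6
  a 1  1  2  3  4  5  6
  h 2  2  2  3  3  4  5
  d 3  3  3  2  3  4  4
Edit distance = dp[3][6] = 4

4


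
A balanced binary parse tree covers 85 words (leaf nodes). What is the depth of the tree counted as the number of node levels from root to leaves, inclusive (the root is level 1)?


In a balanced binary tree with n leaves the deepest leaf is ceil(log2(n)) edges below the root,
so counting node levels inclusive of root and leaves gives ceil(log2(n)) + 1 levels.
log2(85) = 6.4094
ceil(6.4094) = 7
levels = 7 + 1 = 8

8


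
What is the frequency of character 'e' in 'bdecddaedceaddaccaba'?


Scanning 'bdecddaedceaddaccaba' for 'e':
  Position 2: 'e' -> MATCH (count: 1)
  Position 7: 'e' -> MATCH (count: 2)
  Position 10: 'e' -> MATCH (count: 3)
Total occurrences of 'e': 3

3


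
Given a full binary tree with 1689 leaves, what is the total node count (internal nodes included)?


Leaf nodes (terminals): 1689
Internal nodes = n - 1 = 1689 - 1 = 1688
Total = leaves + internal = 1689 + 1688 = 3377

3377


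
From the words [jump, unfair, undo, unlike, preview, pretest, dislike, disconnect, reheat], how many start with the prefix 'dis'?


Checking each word for prefix 'dis':
  'jump' -> no (count: 0)
  'unfair' -> no (count: 0)
  'undo' -> no (count: 0)
  'unlike' -> no (count: 0)
  'preview' -> no (count: 0)
  'pretest' -> no (count: 0)
  'dislike' -> YES, starts with 'dis' (count: 1)
  'disconnect' -> YES, starts with 'dis' (count: 2)
  'reheat' -> no (count: 2)
Total with prefix 'dis': 2

2


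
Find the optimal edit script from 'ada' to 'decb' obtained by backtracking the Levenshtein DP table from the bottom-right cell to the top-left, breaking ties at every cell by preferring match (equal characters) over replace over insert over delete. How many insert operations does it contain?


Edit distance = 4. Backtracking from cell (3, 4) with preference match > replace > insert > delete,
then listing the resulting alignment 'ada' -> 'decb' left to right:
  Step 1: insert 'd' [insertion #1]
  Step 2: replace a->e
  Step 3: replace d->c
  Step 4: replace a->b
Total insertions: 1

1


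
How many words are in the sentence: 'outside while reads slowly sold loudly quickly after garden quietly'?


Counting words by splitting on spaces:
  Word 1: 'outside'
  Word 2: 'while'
  Word 3: 'reads'
  Word 4: 'slowly'
  Word 5: 'sold'
  Word 6: 'loudly'
  Word 7: 'quickly'
  Word 8: 'after'
  Word 9: 'garden'
  Word 10: 'quietly'
Total words: 10

10


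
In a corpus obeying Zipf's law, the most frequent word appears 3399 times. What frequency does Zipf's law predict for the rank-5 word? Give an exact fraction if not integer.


Zipf's law: freq(rank) = f1 / rank
f1 = 3399, rank = 5
freq = 3399 / 5
GCD(3399, 5) = 1
Simplified: 3399/5

3399/5


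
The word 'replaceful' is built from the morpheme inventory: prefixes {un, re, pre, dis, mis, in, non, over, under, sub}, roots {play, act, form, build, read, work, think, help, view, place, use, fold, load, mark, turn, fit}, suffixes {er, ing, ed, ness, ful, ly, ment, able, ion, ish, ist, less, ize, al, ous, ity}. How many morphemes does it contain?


Segmenting 'replaceful' against the inventory:
  're' -> prefix (morpheme 1)
  'place' -> root (morpheme 2)
  'ful' -> suffix (morpheme 3)
Total morphemes: 3

3


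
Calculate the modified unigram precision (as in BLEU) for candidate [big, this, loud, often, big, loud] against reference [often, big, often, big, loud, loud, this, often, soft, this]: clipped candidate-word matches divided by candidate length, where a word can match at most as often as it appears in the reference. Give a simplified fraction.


Reference word counts: {'big': 2, 'loud': 2, 'often': 3, 'soft': 1, 'this': 2}
Checking each candidate word (with clipping):
  'big' -> in reference (ref count 2, used 1/2) -> match (matches: 1)
  'this' -> in reference (ref count 2, used 1/2) -> match (matches: 2)
  'loud' -> in reference (ref count 2, used 1/2) -> match (matches: 3)
  'often' -> in reference (ref count 3, used 1/3) -> match (matches: 4)
  'big' -> in reference (ref count 2, used 2/2) -> match (matches: 5)
  'loud' -> in reference (ref count 2, used 2/2) -> match (matches: 6)
Clipped matches: 6, Candidate length: 6
Precision = 6/6 = 1

1


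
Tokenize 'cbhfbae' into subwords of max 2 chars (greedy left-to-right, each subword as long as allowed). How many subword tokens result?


'cbhfbae' has 7 characters.
Chunking with max size 2:
  Chunk 1: 'cb' (positions 0-1)
  Chunk 2: 'hf' (positions 2-3)
  Chunk 3: 'ba' (positions 4-5)
  Chunk 4: 'e' (positions 6-6)
Total chunks: ceil(7 / 2) = 4

4


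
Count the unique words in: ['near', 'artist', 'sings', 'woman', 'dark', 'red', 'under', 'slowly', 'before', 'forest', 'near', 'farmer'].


Listing all tokens and tracking unique types:
  Token 1: 'near' -> NEW (unique so far: 1)
  Token 2: 'artist' -> NEW (unique so far: 2)
  Token 3: 'sings' -> NEW (unique so far: 3)
  Token 4: 'woman' -> NEW (unique so far: 4)
  Token 5: 'dark' -> NEW (unique so far: 5)
  Token 6: 'red' -> NEW (unique so far: 6)
  Token 7: 'under' -> NEW (unique so far: 7)
  Token 8: 'slowly' -> NEW (unique so far: 8)
  Token 9: 'before' -> NEW (unique so far: 9)
  Token 10: 'forest' -> NEW (unique so far: 10)
  Token 11: 'near' -> duplicate (unique so far: 10)
  Token 12: 'farmer' -> NEW (unique so far: 11)
Unique types: ('artist', 'before', 'dark', 'farmer', 'forest', 'near', 'red', 'sings', 'slowly', 'under', 'woman')
Vocabulary size: 11

11


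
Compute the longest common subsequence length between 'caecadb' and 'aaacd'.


DP table for LCS of 'caecadb' and 'aaacd':
       a  a  a  c  d
    0  0  0  0  0  0
  c 0  0  0  0  1  1
  a 0  1  1  1  1  1
  e 0  1  1  1  1  1
  c 0  1  1  1  2  2
  a 0  1  2  2  2  2
  d 0  1  2  2  2  3
  b 0  1  2  2  2  3
LCS: 'acd'
LCS length = 3

3
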